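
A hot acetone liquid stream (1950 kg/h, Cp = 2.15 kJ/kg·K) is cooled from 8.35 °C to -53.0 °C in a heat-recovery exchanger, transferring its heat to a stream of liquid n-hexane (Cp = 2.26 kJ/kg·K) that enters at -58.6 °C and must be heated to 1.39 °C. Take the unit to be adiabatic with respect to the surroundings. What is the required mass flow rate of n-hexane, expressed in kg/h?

ṁ_c = 1900 kg/h

Heat released by hot stream: Q = 1950 × 2.15 × (8.35 − -53.0) = 257210 kJ/h
Energy balance on cold side (adiabatic exchanger): Q = ṁ_c·Cp_c·(T_c,out − T_c,in)
ṁ_c = 257210 / [2.26 × (1.39 − -58.6)] = 1897.1 kg/h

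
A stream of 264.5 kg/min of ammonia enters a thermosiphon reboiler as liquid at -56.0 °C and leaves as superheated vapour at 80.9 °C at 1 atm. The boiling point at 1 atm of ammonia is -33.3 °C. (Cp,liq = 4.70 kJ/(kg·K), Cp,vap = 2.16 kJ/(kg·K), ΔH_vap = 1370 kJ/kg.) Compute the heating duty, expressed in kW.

liquid -56.0→-33.3 °C: 106.69 kJ/kg
vaporisation at -33.3 °C: 1370 kJ/kg
vapour -33.3→80.9 °C: 246.67 kJ/kg
Δh = 106.69 + 1370 + 246.67 = 1723.4 kJ/kg
Q = ṁ·Δh = 264.5 kg/min × 1723.4 kJ/kg = 455830 kJ/min
|Q| = 7597.2 kW

Q = 7600 kW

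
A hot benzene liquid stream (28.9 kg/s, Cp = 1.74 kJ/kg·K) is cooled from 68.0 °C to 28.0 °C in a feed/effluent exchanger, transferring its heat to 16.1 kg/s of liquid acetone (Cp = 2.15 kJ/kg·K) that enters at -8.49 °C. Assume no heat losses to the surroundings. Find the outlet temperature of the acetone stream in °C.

T_c,out = 49.6 °C

Heat released by hot stream: Q = 28.9 × 1.74 × (68.0 − 28.0) = 2011.4 kJ/s
Energy balance on cold side (adiabatic exchanger): Q = ṁ_c·Cp_c·(T_c,out − T_c,in)
T_c,out = -8.49 + 2011.4/(16.1 × 2.15) = 49.619 °C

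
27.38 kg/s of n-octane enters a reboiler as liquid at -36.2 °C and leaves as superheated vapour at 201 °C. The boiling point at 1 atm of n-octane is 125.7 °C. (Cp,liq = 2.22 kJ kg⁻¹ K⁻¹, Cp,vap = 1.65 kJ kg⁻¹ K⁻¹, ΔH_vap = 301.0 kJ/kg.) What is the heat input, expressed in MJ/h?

Q = 77300 MJ/h

liquid -36.2→125.7 °C: 359.42 kJ/kg
vaporisation at 125.7 °C: 301 kJ/kg
vapour 125.7→201 °C: 124.24 kJ/kg
Δh = 359.42 + 301 + 124.24 = 784.66 kJ/kg
Q = ṁ·Δh = 27.38 kg/s × 784.66 kJ/kg = 21484 kJ/s
|Q| = 21484 kW = 77343 MJ/h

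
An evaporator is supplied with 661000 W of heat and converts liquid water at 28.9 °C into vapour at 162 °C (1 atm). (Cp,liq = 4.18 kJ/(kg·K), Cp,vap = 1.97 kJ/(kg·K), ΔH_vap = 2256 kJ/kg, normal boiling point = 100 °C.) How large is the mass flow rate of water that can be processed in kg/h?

ṁ = 889 kg/h

Δh = 4.18×(100−28.9) + 2256 + 1.97×(162−100) = 2675.3 kJ/kg
Q = 661000 W = 661 kJ/s = 2.3796e+06 kJ/h
ṁ = Q/Δh = 2.3796e+06 / 2675.3 = 889.46 kg/h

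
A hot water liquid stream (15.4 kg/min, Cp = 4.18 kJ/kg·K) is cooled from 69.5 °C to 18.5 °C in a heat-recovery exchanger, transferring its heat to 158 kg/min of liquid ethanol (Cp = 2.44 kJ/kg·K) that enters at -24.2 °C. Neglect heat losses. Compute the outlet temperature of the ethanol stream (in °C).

T_c,out = -15.7 °C

Heat released by hot stream: Q = 15.4 × 4.18 × (69.5 − 18.5) = 3283 kJ/min
Energy balance on cold side (adiabatic exchanger): Q = ṁ_c·Cp_c·(T_c,out − T_c,in)
T_c,out = -24.2 + 3283/(158 × 2.44) = -15.684 °C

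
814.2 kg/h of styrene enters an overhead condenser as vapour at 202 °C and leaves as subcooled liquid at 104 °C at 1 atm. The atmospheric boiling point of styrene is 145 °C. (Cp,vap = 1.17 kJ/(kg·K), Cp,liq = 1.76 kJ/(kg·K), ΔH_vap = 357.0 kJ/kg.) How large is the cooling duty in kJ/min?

Q_c = 6730 kJ/min

vapour 202→145 °C: -66.69 kJ/kg
condensation at 145 °C: -357 kJ/kg
liquid 145→104 °C: -72.16 kJ/kg
Δh = -66.69 + -357 + -72.16 = -495.85 kJ/kg
Q = ṁ·Δh = 814.2 kg/h × -495.85 kJ/kg = -403720 kJ/h
|Q| = 112.14 kW = 6728.7 kJ/min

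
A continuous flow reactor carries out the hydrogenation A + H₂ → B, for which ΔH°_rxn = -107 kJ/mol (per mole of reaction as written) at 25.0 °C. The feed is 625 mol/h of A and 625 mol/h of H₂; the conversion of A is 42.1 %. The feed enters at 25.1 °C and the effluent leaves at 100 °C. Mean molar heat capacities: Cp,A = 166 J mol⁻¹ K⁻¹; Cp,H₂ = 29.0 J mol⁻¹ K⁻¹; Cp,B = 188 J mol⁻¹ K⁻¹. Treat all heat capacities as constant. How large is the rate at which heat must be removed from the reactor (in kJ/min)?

Extent of reaction ξ = 0.421 × 625 = 263.12 mol/h
Reaction term: ξ·ΔH°_rxn = 263.12 × -107 = -28154 kJ/h
Sensible, feed 25.1→25 °C: -12.188 kJ/h
Outlet flows (mol/h): A 361.88, H₂ 361.88, B 263.12
Sensible, products 25→100 °C: 9002.5 kJ/h
Q = ΔH = -19164 kJ/h = -5.3234 kW
Heat removed = 319.4 kJ/min

Q_out = 319 kJ/min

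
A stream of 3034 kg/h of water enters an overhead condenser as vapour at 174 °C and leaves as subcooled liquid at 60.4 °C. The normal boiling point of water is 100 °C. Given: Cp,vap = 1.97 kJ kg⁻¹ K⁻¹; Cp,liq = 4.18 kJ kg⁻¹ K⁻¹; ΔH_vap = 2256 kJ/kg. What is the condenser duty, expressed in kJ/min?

vapour 174→100 °C: -145.78 kJ/kg
condensation at 100 °C: -2256 kJ/kg
liquid 100→60.4 °C: -165.53 kJ/kg
Δh = -145.78 + -2256 + -165.53 = -2567.3 kJ/kg
Q = ṁ·Δh = 3034 kg/h × -2567.3 kJ/kg = -7.7892e+06 kJ/h
|Q| = 2163.7 kW = 129820 kJ/min

Q_c = 130000 kJ/min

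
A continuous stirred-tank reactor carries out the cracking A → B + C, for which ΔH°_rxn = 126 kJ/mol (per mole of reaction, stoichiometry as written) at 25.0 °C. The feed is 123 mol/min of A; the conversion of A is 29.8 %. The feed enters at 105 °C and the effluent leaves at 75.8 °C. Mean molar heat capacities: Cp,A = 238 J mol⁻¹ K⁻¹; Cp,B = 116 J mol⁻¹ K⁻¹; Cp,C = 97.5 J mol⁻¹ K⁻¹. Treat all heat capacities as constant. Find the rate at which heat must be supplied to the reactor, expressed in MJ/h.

Q_in = 223 MJ/h

Extent of reaction ξ = 0.298 × 123 = 36.654 mol/min
Reaction term: ξ·ΔH°_rxn = 36.654 × 126 = 4618.4 kJ/min
Sensible, feed 105→25 °C: -2341.9 kJ/min
Outlet flows (mol/min): A 86.346, B 36.654, C 36.654
Sensible, products 25→75.8 °C: 1441.5 kJ/min
Q = ΔH = 3718 kJ/min = 61.966 kW
Heat supplied = 223.08 MJ/h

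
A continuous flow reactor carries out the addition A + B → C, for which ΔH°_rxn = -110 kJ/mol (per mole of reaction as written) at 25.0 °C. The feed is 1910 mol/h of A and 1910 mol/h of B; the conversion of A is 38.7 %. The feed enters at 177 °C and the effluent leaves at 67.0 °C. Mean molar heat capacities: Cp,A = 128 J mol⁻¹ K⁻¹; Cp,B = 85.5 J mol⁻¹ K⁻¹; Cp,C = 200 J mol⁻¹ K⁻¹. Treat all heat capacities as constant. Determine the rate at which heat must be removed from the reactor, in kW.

Extent of reaction ξ = 0.387 × 1910 = 739.17 mol/h
Reaction term: ξ·ΔH°_rxn = 739.17 × -110 = -81309 kJ/h
Sensible, feed 177→25 °C: -61983 kJ/h
Outlet flows (mol/h): A 1170.8, B 1170.8, C 739.17
Sensible, products 25→67.0 °C: 16708 kJ/h
Q = ΔH = -126580 kJ/h = -35.162 kW
Heat removed = 35.162 kW

Q_out = 35.2 kW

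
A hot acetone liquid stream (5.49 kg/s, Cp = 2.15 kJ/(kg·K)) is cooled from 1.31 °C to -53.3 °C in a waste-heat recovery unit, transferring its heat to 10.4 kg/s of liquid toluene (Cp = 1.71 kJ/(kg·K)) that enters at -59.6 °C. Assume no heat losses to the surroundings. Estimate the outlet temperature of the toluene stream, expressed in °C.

Heat released by hot stream: Q = 5.49 × 2.15 × (1.31 − -53.3) = 644.59 kJ/s
Energy balance on cold side (adiabatic exchanger): Q = ṁ_c·Cp_c·(T_c,out − T_c,in)
T_c,out = -59.6 + 644.59/(10.4 × 1.71) = -23.355 °C

T_c,out = -23.4 °C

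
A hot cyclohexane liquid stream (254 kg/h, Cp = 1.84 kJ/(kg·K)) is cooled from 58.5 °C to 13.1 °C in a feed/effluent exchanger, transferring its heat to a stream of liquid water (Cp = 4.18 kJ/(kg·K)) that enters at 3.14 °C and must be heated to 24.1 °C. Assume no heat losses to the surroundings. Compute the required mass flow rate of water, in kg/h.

Heat released by hot stream: Q = 254 × 1.84 × (58.5 − 13.1) = 21218 kJ/h
Energy balance on cold side (adiabatic exchanger): Q = ṁ_c·Cp_c·(T_c,out − T_c,in)
ṁ_c = 21218 / [4.18 × (24.1 − 3.14)] = 242.18 kg/h

ṁ_c = 242 kg/h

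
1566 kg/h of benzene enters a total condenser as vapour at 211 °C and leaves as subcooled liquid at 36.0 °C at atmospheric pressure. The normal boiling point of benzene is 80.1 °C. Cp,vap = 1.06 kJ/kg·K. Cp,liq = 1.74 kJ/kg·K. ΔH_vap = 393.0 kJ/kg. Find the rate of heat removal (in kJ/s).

Q_c = 265 kJ/s

vapour 211→80.1 °C: -138.75 kJ/kg
condensation at 80.1 °C: -393 kJ/kg
liquid 80.1→36.0 °C: -76.734 kJ/kg
Δh = -138.75 + -393 + -76.734 = -608.49 kJ/kg
Q = ṁ·Δh = 1566 kg/h × -608.49 kJ/kg = -952890 kJ/h
|Q| = 264.69 kW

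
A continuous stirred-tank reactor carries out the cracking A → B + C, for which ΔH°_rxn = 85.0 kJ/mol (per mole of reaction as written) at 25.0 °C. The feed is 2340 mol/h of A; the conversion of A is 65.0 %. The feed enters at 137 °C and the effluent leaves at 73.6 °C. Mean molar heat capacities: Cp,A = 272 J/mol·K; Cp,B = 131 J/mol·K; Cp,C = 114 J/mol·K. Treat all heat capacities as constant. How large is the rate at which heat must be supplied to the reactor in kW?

Q_in = 24.1 kW

Extent of reaction ξ = 0.650 × 2340 = 1521 mol/h
Reaction term: ξ·ΔH°_rxn = 1521 × 85.0 = 129280 kJ/h
Sensible, feed 137→25 °C: -71286 kJ/h
Outlet flows (mol/h): A 819, B 1521, C 1521
Sensible, products 25→73.6 °C: 28937 kJ/h
Q = ΔH = 86936 kJ/h = 24.149 kW
Heat supplied = 24.149 kW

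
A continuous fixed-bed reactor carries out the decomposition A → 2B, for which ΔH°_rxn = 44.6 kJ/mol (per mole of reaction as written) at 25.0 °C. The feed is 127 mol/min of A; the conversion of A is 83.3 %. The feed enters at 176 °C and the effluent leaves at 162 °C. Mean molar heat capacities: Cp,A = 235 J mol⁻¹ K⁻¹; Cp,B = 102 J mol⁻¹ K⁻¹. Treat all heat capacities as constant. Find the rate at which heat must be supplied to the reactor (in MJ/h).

Q_in = 231 MJ/h

Extent of reaction ξ = 0.833 × 127 = 105.79 mol/min
Reaction term: ξ·ΔH°_rxn = 105.79 × 44.6 = 4718.3 kJ/min
Sensible, feed 176→25 °C: -4506.6 kJ/min
Outlet flows (mol/min): A 21.209, B 211.58
Sensible, products 25→162 °C: 3639.5 kJ/min
Q = ΔH = 3851.2 kJ/min = 64.186 kW
Heat supplied = 231.07 MJ/h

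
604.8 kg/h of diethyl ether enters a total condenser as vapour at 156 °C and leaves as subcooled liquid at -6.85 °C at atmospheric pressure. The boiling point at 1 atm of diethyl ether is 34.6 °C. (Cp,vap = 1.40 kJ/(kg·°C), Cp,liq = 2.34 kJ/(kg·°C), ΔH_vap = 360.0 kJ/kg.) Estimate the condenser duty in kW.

Q_c = 105 kW

vapour 156→34.6 °C: -169.96 kJ/kg
condensation at 34.6 °C: -360 kJ/kg
liquid 34.6→-6.85 °C: -96.993 kJ/kg
Δh = -169.96 + -360 + -96.993 = -626.95 kJ/kg
Q = ṁ·Δh = 604.8 kg/h × -626.95 kJ/kg = -379180 kJ/h
|Q| = 105.33 kW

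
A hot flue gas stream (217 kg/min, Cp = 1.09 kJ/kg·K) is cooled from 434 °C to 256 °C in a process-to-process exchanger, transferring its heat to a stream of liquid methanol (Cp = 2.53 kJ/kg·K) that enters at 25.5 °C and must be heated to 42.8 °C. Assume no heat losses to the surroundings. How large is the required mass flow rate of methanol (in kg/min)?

Heat released by hot stream: Q = 217 × 1.09 × (434 − 256) = 42102 kJ/min
Energy balance on cold side (adiabatic exchanger): Q = ṁ_c·Cp_c·(T_c,out − T_c,in)
ṁ_c = 42102 / [2.53 × (42.8 − 25.5)] = 961.92 kg/min

ṁ_c = 962 kg/min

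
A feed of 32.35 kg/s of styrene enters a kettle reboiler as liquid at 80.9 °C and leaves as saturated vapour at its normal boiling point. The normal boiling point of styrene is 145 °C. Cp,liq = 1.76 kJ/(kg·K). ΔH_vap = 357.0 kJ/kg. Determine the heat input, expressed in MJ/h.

liquid 80.9→145 °C: 112.82 kJ/kg
vaporisation at 145 °C: 357 kJ/kg
Δh = 112.82 + 357 = 469.82 kJ/kg
Q = ṁ·Δh = 32.35 kg/s × 469.82 kJ/kg = 15199 kJ/s
|Q| = 15199 kW = 54715 MJ/h

Q = 54700 MJ/h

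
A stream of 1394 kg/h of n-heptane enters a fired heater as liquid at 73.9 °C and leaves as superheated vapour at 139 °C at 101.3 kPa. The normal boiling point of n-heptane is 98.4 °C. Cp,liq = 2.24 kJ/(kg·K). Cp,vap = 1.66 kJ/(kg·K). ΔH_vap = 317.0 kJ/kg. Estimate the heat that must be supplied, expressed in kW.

liquid 73.9→98.4 °C: 54.88 kJ/kg
vaporisation at 98.4 °C: 317 kJ/kg
vapour 98.4→139 °C: 67.396 kJ/kg
Δh = 54.88 + 317 + 67.396 = 439.28 kJ/kg
Q = ṁ·Δh = 1394 kg/h × 439.28 kJ/kg = 612350 kJ/h
|Q| = 170.1 kW

Q = 170 kW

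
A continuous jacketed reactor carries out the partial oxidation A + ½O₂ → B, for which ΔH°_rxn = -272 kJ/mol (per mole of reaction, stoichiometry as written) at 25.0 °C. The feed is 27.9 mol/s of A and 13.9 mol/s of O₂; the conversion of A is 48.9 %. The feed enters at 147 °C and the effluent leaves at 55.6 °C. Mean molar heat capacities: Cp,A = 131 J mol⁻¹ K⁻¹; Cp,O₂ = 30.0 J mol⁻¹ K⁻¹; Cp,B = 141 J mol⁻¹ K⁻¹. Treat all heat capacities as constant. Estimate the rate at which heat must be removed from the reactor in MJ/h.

Extent of reaction ξ = 0.489 × 27.9 = 13.643 mol/s
Reaction term: ξ·ΔH°_rxn = 13.643 × -272 = -3710.9 kJ/s
Sensible, feed 147→25 °C: -496.77 kJ/s
Outlet flows (mol/s): A 14.257, O₂ 7.0785, B 13.643
Sensible, products 25→55.6 °C: 122.51 kJ/s
Q = ΔH = -4085.2 kJ/s = -4085.2 kW
Heat removed = 14707 MJ/h

Q_out = 14700 MJ/h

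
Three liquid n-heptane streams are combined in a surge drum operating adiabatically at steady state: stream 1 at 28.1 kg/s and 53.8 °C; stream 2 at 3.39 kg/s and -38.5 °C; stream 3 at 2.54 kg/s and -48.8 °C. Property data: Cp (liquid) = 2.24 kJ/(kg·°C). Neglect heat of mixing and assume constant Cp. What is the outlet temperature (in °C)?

T_out = 36.9 °C

No heat crosses the boundary, so H_out = H_in.
T_out = Σ ṁᵢCp,ᵢTᵢ / Σ ṁᵢCp,ᵢ
      = 2816.4 / 76.227 = 36.947 °C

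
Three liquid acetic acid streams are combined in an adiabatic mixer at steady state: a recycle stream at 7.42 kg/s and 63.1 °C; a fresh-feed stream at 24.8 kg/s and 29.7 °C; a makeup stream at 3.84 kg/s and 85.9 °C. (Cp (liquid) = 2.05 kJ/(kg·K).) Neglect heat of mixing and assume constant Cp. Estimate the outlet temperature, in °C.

T_out = 42.6 °C

Energy balance with Q = 0: Σ ṁᵢCp,ᵢ(T_out − Tᵢ) = 0
Σ ṁᵢCp,ᵢTᵢ = 7.42×2.05×63.1 + 24.8×2.05×29.7 + 3.84×2.05×85.9 = 3146
Σ ṁᵢCp,ᵢ = 7.42×2.05 + 24.8×2.05 + 3.84×2.05 = 73.923
T_out = 3146 / 73.923 = 42.557 °C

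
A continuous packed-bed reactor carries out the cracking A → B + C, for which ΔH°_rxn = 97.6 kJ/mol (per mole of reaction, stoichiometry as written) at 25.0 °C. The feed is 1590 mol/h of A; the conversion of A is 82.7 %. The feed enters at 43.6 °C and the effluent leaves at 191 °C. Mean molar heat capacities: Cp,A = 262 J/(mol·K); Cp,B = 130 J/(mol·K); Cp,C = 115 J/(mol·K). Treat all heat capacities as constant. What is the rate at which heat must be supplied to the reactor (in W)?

Extent of reaction ξ = 0.827 × 1590 = 1314.9 mol/h
Reaction term: ξ·ΔH°_rxn = 1314.9 × 97.6 = 128340 kJ/h
Sensible, feed 43.6→25 °C: -7748.4 kJ/h
Outlet flows (mol/h): A 275.07, B 1314.9, C 1314.9
Sensible, products 25→191 °C: 65442 kJ/h
Q = ΔH = 186030 kJ/h = 51.675 kW
Heat supplied = 51675 W

Q_in = 51700 W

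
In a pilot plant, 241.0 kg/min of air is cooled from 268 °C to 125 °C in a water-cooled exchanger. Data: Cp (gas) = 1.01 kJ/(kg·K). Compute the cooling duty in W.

Q = ṁ·Cp·ΔT = 241.0 × 1.01 × (125 − 268) = -34808 kJ/min
Converting: 34808 / 60 s = 580.13 kW
Cooling duty = 580130 W

Q_c = 580000 W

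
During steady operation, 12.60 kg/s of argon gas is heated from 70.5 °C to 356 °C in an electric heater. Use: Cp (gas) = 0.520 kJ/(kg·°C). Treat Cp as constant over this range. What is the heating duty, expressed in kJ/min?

Q = 112000 kJ/min

Q = ṁ·Cp·ΔT = 12.60 × 0.520 × (356 − 70.5) = 1870.6 kJ/s
Heating duty = 112240 kJ/min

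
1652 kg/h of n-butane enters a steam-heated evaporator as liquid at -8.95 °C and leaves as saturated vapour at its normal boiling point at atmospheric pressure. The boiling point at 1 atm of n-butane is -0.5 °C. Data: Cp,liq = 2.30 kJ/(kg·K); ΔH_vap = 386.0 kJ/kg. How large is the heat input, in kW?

liquid -8.95→-0.5 °C: 19.435 kJ/kg
vaporisation at -0.5 °C: 386 kJ/kg
Δh = 19.435 + 386 = 405.44 kJ/kg
Q = ṁ·Δh = 1652 kg/h × 405.44 kJ/kg = 669780 kJ/h
|Q| = 186.05 kW

Q = 186 kW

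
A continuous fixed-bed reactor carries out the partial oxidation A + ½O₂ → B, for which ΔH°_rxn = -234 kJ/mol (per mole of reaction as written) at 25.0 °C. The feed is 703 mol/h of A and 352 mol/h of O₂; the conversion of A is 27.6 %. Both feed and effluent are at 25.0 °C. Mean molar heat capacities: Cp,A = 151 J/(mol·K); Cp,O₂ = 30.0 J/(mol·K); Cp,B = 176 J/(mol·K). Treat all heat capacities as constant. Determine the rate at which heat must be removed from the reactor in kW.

Extent of reaction ξ = 0.276 × 703 = 194.03 mol/h
Reaction term: ξ·ΔH°_rxn = 194.03 × -234 = -45403 kJ/h
Q = ΔH = -45403 kJ/h = -12.612 kW
Heat removed = 12.612 kW

Q_out = 12.6 kW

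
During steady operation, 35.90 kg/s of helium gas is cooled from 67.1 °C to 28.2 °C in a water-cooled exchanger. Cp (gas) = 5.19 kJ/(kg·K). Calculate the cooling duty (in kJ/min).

Q_c = 435000 kJ/min

Q = ṁ·Cp·ΔT = 35.90 × 5.19 × (28.2 − 67.1) = -7247.9 kJ/s
Cooling duty = 434870 kJ/min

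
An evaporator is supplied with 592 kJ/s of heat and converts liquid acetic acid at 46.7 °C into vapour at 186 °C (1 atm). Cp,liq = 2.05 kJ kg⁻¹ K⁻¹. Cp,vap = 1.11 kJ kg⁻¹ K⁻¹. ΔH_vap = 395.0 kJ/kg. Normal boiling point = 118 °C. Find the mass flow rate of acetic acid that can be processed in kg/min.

Δh = 2.05×(118−46.7) + 395.0 + 1.11×(186−118) = 616.64 kJ/kg
Q = 592 kJ/s = 592 kJ/s = 35520 kJ/min
ṁ = Q/Δh = 35520 / 616.64 = 57.602 kg/min

ṁ = 57.6 kg/min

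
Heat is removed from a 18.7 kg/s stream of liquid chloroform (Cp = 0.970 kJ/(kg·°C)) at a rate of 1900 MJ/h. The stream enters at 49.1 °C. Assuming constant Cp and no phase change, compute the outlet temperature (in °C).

T_out = 20.0 °C

Q = 1900 MJ/h = 527.78 kJ/s
ΔT = Q/(ṁ·Cp) = 527.78/(18.7×0.970) = 29.096 K
T_out = 49.1 − 29.096 = 20.004 °C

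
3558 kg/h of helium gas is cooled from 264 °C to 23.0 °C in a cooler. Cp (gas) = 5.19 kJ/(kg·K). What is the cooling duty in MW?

Q_c = 1.24 MW

Q = ṁ·Cp·ΔT = 3558 × 5.19 × (23.0 − 264) = -4.4503e+06 kJ/h
Converting: 4.4503e+06 / 3600 s = 1236.2 kW
Cooling duty = 1.2362 MW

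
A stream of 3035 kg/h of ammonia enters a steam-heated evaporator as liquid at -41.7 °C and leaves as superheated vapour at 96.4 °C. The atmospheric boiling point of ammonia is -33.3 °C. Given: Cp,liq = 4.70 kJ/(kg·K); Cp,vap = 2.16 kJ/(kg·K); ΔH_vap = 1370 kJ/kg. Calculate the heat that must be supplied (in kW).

liquid -41.7→-33.3 °C: 39.48 kJ/kg
vaporisation at -33.3 °C: 1370 kJ/kg
vapour -33.3→96.4 °C: 280.15 kJ/kg
Δh = 39.48 + 1370 + 280.15 = 1689.6 kJ/kg
Q = ṁ·Δh = 3035 kg/h × 1689.6 kJ/kg = 5.128e+06 kJ/h
|Q| = 1424.5 kW

Q = 1420 kW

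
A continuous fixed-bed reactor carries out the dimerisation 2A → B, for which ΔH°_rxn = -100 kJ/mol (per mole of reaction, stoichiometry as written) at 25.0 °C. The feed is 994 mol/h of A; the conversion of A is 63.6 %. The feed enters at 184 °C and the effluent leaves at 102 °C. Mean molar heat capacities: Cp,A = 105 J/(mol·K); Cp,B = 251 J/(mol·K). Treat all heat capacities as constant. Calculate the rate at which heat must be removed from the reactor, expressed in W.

Q_out = 10900 W

Extent of reaction ξ = 0.636 × 994 / 2 = 316.09 mol/h
Reaction term: ξ·ΔH°_rxn = 316.09 × -100 = -31609 kJ/h
Sensible, feed 184→25 °C: -16595 kJ/h
Outlet flows (mol/h): A 361.82, B 316.09
Sensible, products 25→102 °C: 9034.4 kJ/h
Q = ΔH = -39170 kJ/h = -10.88 kW
Heat removed = 10880 W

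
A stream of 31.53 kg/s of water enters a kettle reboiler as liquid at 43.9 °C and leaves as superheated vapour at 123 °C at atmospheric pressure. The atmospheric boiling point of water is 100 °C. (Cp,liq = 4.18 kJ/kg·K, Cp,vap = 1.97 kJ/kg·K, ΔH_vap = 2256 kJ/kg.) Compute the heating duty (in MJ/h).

liquid 43.9→100 °C: 234.5 kJ/kg
vaporisation at 100 °C: 2256 kJ/kg
vapour 100→123 °C: 45.31 kJ/kg
Δh = 234.5 + 2256 + 45.31 = 2535.8 kJ/kg
Q = ṁ·Δh = 31.53 kg/s × 2535.8 kJ/kg = 79954 kJ/s
|Q| = 79954 kW = 287830 MJ/h

Q = 288000 MJ/h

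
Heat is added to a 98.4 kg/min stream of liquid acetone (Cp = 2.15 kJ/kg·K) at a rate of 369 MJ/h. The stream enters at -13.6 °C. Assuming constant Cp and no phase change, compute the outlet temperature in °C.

Q = 369 MJ/h = 6150 kJ/min
ΔT = Q/(ṁ·Cp) = 6150/(98.4×2.15) = 29.07 K
T_out = -13.6 + 29.07 = 15.47 °C

T_out = 15.5 °C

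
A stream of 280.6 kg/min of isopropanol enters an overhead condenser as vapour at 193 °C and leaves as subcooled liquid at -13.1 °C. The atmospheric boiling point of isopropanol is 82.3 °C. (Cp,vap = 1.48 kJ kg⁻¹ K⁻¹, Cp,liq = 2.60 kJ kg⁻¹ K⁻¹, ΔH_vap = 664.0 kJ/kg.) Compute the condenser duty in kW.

Q_c = 5030 kW

vapour 193→82.3 °C: -163.84 kJ/kg
condensation at 82.3 °C: -664 kJ/kg
liquid 82.3→-13.1 °C: -248.04 kJ/kg
Δh = -163.84 + -664 + -248.04 = -1075.9 kJ/kg
Q = ṁ·Δh = 280.6 kg/min × -1075.9 kJ/kg = -301890 kJ/min
|Q| = 5031.5 kW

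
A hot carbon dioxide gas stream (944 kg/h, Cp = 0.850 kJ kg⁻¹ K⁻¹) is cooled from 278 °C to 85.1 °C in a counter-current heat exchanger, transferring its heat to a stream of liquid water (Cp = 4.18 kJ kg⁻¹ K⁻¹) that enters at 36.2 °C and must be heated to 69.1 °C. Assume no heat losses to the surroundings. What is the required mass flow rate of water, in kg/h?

Heat released by hot stream: Q = 944 × 0.850 × (278 − 85.1) = 154780 kJ/h
Energy balance on cold side (adiabatic exchanger): Q = ṁ_c·Cp_c·(T_c,out − T_c,in)
ṁ_c = 154780 / [4.18 × (69.1 − 36.2)] = 1125.5 kg/h

ṁ_c = 1130 kg/h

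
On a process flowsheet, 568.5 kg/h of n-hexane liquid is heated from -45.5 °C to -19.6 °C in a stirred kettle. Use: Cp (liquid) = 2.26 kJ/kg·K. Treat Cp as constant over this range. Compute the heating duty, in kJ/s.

Q = 9.24 kJ/s

Q = ṁ·Cp·ΔT = 568.5 × 2.26 × (-19.6 − -45.5) = 33277 kJ/h
Converting: 33277 / 3600 s = 9.2435 kW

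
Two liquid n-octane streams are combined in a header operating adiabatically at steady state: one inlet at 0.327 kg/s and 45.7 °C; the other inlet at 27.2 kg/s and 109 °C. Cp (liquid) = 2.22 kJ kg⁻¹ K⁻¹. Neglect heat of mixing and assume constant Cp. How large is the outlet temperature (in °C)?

Energy balance with Q = 0: Σ ṁᵢCp,ᵢ(T_out − Tᵢ) = 0
Σ ṁᵢCp,ᵢTᵢ = 0.327×2.22×45.7 + 27.2×2.22×109 = 6615
Σ ṁᵢCp,ᵢ = 0.327×2.22 + 27.2×2.22 = 61.11
T_out = 6615 / 61.11 = 108.25 °C

T_out = 108 °C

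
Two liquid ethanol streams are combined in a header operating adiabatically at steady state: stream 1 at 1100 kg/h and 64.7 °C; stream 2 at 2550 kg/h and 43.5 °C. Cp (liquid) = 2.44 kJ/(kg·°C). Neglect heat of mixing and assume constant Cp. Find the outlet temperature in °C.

Adiabatic, steady state ⇒ Σ ṁᵢCp,ᵢ(T_out − Tᵢ) = 0
Σ ṁᵢCp,ᵢTᵢ = 1100×2.44×64.7 + 2550×2.44×43.5 = 444310
Σ ṁᵢCp,ᵢ = 1100×2.44 + 2550×2.44 = 8906
T_out = 444310 / 8906 = 49.889 °C

T_out = 49.9 °C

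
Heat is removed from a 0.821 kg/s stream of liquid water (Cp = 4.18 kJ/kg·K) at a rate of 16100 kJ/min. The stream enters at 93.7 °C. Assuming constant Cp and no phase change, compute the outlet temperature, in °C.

Q = 16100 kJ/min = 268.33 kJ/s
ΔT = Q/(ṁ·Cp) = 268.33/(0.821×4.18) = 78.191 K
T_out = 93.7 − 78.191 = 15.509 °C

T_out = 15.5 °C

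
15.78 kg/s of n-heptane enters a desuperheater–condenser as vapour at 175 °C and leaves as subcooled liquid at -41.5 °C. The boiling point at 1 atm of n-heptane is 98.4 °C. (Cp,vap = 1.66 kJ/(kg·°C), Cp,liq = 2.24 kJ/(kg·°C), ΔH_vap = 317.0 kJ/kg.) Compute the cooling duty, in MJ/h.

Q_c = 43000 MJ/h

vapour 175→98.4 °C: -127.16 kJ/kg
condensation at 98.4 °C: -317 kJ/kg
liquid 98.4→-41.5 °C: -313.38 kJ/kg
Δh = -127.16 + -317 + -313.38 = -757.53 kJ/kg
Q = ṁ·Δh = 15.78 kg/s × -757.53 kJ/kg = -11954 kJ/s
|Q| = 11954 kW = 43034 MJ/h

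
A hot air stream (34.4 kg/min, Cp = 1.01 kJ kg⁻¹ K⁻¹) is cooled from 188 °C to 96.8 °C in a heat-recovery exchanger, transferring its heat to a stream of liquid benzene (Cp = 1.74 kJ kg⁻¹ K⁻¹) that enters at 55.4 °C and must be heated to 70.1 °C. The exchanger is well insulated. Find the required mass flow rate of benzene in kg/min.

ṁ_c = 124 kg/min

Heat released by hot stream: Q = 34.4 × 1.01 × (188 − 96.8) = 3168.7 kJ/min
Energy balance on cold side (adiabatic exchanger): Q = ṁ_c·Cp_c·(T_c,out − T_c,in)
ṁ_c = 3168.7 / [1.74 × (70.1 − 55.4)] = 123.88 kg/min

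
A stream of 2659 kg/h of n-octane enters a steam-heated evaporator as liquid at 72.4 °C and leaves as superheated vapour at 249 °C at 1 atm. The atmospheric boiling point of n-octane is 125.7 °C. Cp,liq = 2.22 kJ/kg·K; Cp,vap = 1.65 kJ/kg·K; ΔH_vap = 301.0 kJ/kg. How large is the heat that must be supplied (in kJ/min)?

Q = 27600 kJ/min

liquid 72.4→125.7 °C: 118.33 kJ/kg
vaporisation at 125.7 °C: 301 kJ/kg
vapour 125.7→249 °C: 203.44 kJ/kg
Δh = 118.33 + 301 + 203.44 = 622.77 kJ/kg
Q = ṁ·Δh = 2659 kg/h × 622.77 kJ/kg = 1.6559e+06 kJ/h
|Q| = 459.99 kW = 27599 kJ/min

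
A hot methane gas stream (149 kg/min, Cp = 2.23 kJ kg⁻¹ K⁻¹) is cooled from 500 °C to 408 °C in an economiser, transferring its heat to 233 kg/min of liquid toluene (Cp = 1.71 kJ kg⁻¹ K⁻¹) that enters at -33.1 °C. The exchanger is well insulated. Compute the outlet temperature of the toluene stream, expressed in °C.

Heat released by hot stream: Q = 149 × 2.23 × (500 − 408) = 30569 kJ/min
Energy balance on cold side (adiabatic exchanger): Q = ṁ_c·Cp_c·(T_c,out − T_c,in)
T_c,out = -33.1 + 30569/(233 × 1.71) = 43.623 °C

T_c,out = 43.6 °C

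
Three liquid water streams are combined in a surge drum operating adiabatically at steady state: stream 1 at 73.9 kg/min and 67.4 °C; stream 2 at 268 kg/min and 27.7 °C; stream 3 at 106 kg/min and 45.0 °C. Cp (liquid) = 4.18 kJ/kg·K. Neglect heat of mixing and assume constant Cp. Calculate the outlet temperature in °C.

T_out = 38.3 °C

Adiabatic, steady state ⇒ Σ ṁᵢCp,ᵢ(T_out − Tᵢ) = 0
Σ ṁᵢCp,ᵢTᵢ = 73.9×4.18×67.4 + 268×4.18×27.7 + 106×4.18×45.0 = 71789
Σ ṁᵢCp,ᵢ = 73.9×4.18 + 268×4.18 + 106×4.18 = 1872.2
T_out = 71789 / 1872.2 = 38.344 °C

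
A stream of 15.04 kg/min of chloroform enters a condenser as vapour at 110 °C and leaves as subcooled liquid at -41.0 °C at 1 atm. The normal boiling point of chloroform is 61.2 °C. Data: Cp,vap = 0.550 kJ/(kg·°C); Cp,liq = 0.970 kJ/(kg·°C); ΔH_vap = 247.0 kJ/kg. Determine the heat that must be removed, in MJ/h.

Q_c = 337 MJ/h

vapour 110→61.2 °C: -26.84 kJ/kg
condensation at 61.2 °C: -247 kJ/kg
liquid 61.2→-41.0 °C: -99.134 kJ/kg
Δh = -26.84 + -247 + -99.134 = -372.97 kJ/kg
Q = ṁ·Δh = 15.04 kg/min × -372.97 kJ/kg = -5609.5 kJ/min
|Q| = 93.492 kW = 336.57 MJ/h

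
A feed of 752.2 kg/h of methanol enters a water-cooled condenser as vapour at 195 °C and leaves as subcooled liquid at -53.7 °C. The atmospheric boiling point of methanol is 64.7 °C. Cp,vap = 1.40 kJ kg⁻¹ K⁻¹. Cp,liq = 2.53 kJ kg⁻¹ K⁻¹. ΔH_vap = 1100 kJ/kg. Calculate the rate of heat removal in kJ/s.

vapour 195→64.7 °C: -182.42 kJ/kg
condensation at 64.7 °C: -1100 kJ/kg
liquid 64.7→-53.7 °C: -299.55 kJ/kg
Δh = -182.42 + -1100 + -299.55 = -1582 kJ/kg
Q = ṁ·Δh = 752.2 kg/h × -1582 kJ/kg = -1.19e+06 kJ/h
|Q| = 330.54 kW

Q_c = 331 kJ/s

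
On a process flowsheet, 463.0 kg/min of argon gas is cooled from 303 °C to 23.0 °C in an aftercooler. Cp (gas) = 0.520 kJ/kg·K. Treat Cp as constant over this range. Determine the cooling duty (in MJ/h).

Q = ṁ·Cp·ΔT = 463.0 × 0.520 × (23.0 − 303) = -67413 kJ/min
Converting: 67413 / 60 s = 1123.5 kW
Cooling duty = 4044.8 MJ/h

Q_c = 4040 MJ/h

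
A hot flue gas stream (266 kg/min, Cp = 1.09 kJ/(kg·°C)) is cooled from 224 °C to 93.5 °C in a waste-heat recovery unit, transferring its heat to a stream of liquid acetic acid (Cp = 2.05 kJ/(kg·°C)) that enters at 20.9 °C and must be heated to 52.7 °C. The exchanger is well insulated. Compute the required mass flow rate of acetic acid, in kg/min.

Heat released by hot stream: Q = 266 × 1.09 × (224 − 93.5) = 37837 kJ/min
Energy balance on cold side (adiabatic exchanger): Q = ṁ_c·Cp_c·(T_c,out − T_c,in)
ṁ_c = 37837 / [2.05 × (52.7 − 20.9)] = 580.41 kg/min

ṁ_c = 580 kg/min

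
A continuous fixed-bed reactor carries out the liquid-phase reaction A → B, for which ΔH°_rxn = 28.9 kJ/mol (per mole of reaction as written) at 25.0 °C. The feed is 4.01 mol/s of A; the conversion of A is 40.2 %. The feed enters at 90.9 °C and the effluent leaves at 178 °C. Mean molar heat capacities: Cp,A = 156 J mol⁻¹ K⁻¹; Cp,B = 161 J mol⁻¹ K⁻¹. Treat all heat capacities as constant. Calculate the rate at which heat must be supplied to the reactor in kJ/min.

Q_in = 6140 kJ/min

Extent of reaction ξ = 0.402 × 4.01 = 1.612 mol/s
Reaction term: ξ·ΔH°_rxn = 1.612 × 28.9 = 46.587 kJ/s
Sensible, feed 90.9→25 °C: -41.224 kJ/s
Outlet flows (mol/s): A 2.398, B 1.612
Sensible, products 25→178 °C: 96.944 kJ/s
Q = ΔH = 102.31 kJ/s = 102.31 kW
Heat supplied = 6138.4 kJ/min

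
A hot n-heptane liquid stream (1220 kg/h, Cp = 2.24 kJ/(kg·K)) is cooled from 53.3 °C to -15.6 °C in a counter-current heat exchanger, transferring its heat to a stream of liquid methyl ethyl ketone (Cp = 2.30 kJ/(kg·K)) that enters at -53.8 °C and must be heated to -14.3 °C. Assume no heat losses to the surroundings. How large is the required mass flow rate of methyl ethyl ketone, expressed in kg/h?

ṁ_c = 2070 kg/h

Heat released by hot stream: Q = 1220 × 2.24 × (53.3 − -15.6) = 188290 kJ/h
Energy balance on cold side (adiabatic exchanger): Q = ṁ_c·Cp_c·(T_c,out − T_c,in)
ṁ_c = 188290 / [2.30 × (-14.3 − -53.8)] = 2072.5 kg/h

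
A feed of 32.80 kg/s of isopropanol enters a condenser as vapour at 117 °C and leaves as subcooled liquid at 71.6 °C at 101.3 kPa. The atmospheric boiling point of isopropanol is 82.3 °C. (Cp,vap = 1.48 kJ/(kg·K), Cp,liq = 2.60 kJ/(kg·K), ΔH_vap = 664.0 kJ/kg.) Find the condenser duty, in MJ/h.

vapour 117→82.3 °C: -51.356 kJ/kg
condensation at 82.3 °C: -664 kJ/kg
liquid 82.3→71.6 °C: -27.82 kJ/kg
Δh = -51.356 + -664 + -27.82 = -743.18 kJ/kg
Q = ṁ·Δh = 32.80 kg/s × -743.18 kJ/kg = -24376 kJ/s
|Q| = 24376 kW = 87754 MJ/h

Q_c = 87800 MJ/h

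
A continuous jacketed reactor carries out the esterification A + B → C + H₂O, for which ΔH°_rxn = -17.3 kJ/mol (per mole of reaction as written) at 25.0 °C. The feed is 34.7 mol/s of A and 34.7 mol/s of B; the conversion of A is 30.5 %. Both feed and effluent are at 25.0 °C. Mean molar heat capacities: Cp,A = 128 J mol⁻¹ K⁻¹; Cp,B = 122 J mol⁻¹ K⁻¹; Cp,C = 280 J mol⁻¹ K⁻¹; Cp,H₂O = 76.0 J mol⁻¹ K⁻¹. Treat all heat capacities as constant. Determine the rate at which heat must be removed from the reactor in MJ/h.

Q_out = 659 MJ/h

Extent of reaction ξ = 0.305 × 34.7 = 10.584 mol/s
Reaction term: ξ·ΔH°_rxn = 10.584 × -17.3 = -183.09 kJ/s
Q = ΔH = -183.09 kJ/s = -183.09 kW
Heat removed = 659.14 MJ/h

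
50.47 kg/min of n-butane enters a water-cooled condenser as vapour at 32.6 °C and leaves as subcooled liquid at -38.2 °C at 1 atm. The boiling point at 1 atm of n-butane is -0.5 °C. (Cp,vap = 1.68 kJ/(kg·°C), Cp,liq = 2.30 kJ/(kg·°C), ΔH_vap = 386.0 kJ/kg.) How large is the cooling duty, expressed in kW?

vapour 32.6→-0.5 °C: -55.608 kJ/kg
condensation at -0.5 °C: -386 kJ/kg
liquid -0.5→-38.2 °C: -86.71 kJ/kg
Δh = -55.608 + -386 + -86.71 = -528.32 kJ/kg
Q = ṁ·Δh = 50.47 kg/min × -528.32 kJ/kg = -26664 kJ/min
|Q| = 444.4 kW

Q_c = 444 kW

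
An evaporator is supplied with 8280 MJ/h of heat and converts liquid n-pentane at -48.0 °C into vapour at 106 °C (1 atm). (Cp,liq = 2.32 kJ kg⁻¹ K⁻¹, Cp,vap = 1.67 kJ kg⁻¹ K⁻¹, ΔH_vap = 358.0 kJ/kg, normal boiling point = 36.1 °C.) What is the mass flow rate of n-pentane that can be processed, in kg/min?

Δh = 2.32×(36.1−-48.0) + 358.0 + 1.67×(106−36.1) = 669.85 kJ/kg
Q = 8280 MJ/h = 2300 kJ/s = 138000 kJ/min
ṁ = Q/Δh = 138000 / 669.85 = 206.02 kg/min

ṁ = 206 kg/min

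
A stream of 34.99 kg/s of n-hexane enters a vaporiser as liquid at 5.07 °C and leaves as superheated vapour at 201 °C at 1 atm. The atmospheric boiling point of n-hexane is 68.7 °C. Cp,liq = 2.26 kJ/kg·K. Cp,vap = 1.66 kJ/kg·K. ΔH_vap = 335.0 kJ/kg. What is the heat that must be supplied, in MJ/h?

liquid 5.07→68.7 °C: 143.8 kJ/kg
vaporisation at 68.7 °C: 335 kJ/kg
vapour 68.7→201 °C: 219.62 kJ/kg
Δh = 143.8 + 335 + 219.62 = 698.42 kJ/kg
Q = ṁ·Δh = 34.99 kg/s × 698.42 kJ/kg = 24438 kJ/s
|Q| = 24438 kW = 87976 MJ/h

Q = 88000 MJ/h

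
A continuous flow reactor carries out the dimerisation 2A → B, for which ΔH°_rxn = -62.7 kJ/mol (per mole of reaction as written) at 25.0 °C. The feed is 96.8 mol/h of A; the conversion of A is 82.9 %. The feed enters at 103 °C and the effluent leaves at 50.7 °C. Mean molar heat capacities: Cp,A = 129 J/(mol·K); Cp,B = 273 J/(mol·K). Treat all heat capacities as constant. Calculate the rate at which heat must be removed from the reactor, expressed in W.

Q_out = 876 W

Extent of reaction ξ = 0.829 × 96.8 / 2 = 40.124 mol/h
Reaction term: ξ·ΔH°_rxn = 40.124 × -62.7 = -2515.7 kJ/h
Sensible, feed 103→25 °C: -974 kJ/h
Outlet flows (mol/h): A 16.553, B 40.124
Sensible, products 25→50.7 °C: 336.39 kJ/h
Q = ΔH = -3153.4 kJ/h = -0.87593 kW
Heat removed = 875.93 W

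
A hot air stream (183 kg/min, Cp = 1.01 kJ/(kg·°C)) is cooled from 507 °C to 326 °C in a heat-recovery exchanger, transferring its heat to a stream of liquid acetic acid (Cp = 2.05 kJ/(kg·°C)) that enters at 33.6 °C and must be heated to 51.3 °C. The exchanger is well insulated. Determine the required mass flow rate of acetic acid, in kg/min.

Heat released by hot stream: Q = 183 × 1.01 × (507 − 326) = 33454 kJ/min
Energy balance on cold side (adiabatic exchanger): Q = ṁ_c·Cp_c·(T_c,out − T_c,in)
ṁ_c = 33454 / [2.05 × (51.3 − 33.6)] = 921.99 kg/min

ṁ_c = 922 kg/min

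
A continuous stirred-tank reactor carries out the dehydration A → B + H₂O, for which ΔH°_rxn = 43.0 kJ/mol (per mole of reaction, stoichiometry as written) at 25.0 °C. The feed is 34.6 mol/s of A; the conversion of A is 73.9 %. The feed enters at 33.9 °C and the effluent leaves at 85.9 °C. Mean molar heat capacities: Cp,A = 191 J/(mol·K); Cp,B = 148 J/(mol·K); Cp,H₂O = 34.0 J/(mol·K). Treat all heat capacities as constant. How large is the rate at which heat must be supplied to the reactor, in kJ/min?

Extent of reaction ξ = 0.739 × 34.6 = 25.569 mol/s
Reaction term: ξ·ΔH°_rxn = 25.569 × 43.0 = 1099.5 kJ/s
Sensible, feed 33.9→25 °C: -58.817 kJ/s
Outlet flows (mol/s): A 9.0306, B 25.569, H₂O 25.569
Sensible, products 25→85.9 °C: 388.45 kJ/s
Q = ΔH = 1429.1 kJ/s = 1429.1 kW
Heat supplied = 85747 kJ/min

Q_in = 85700 kJ/min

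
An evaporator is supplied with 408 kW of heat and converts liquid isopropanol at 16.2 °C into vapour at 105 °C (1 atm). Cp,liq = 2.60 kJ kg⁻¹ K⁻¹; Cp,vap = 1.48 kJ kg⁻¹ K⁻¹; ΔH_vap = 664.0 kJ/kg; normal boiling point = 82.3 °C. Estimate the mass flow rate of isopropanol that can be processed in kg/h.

ṁ = 1690 kg/h

Δh = 2.60×(82.3−16.2) + 664.0 + 1.48×(105−82.3) = 869.46 kJ/kg
Q = 408 kW = 408 kJ/s = 1.4688e+06 kJ/h
ṁ = Q/Δh = 1.4688e+06 / 869.46 = 1689.3 kg/h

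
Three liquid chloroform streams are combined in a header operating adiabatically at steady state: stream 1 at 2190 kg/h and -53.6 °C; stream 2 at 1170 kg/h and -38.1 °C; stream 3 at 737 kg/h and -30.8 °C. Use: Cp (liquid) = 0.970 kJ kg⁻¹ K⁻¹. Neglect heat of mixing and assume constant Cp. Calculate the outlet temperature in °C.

T_out = -45.1 °C

No heat crosses the boundary, so H_out = H_in.
Σ ṁᵢCp,ᵢTᵢ = 2190×0.970×-53.6 + 1170×0.970×-38.1 + 737×0.970×-30.8 = -179120
Σ ṁᵢCp,ᵢ = 2190×0.970 + 1170×0.970 + 737×0.970 = 3974.1
T_out = -179120 / 3974.1 = -45.072 °C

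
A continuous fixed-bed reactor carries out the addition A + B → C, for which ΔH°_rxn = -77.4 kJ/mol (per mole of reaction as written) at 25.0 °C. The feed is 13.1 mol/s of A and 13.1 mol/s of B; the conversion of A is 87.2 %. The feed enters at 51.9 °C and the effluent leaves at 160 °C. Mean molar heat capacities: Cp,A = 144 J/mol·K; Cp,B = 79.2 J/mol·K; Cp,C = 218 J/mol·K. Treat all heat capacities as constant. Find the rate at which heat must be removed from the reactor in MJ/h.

Q_out = 2070 MJ/h

Extent of reaction ξ = 0.872 × 13.1 = 11.423 mol/s
Reaction term: ξ·ΔH°_rxn = 11.423 × -77.4 = -884.16 kJ/s
Sensible, feed 51.9→25 °C: -78.653 kJ/s
Outlet flows (mol/s): A 1.6768, B 1.6768, C 11.423
Sensible, products 25→160 °C: 386.71 kJ/s
Q = ΔH = -576.1 kJ/s = -576.1 kW
Heat removed = 2074 MJ/h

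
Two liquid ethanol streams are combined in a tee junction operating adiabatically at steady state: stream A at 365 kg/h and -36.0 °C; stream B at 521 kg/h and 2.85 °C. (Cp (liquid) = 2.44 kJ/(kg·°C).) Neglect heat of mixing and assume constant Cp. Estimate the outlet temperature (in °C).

T_out = -13.2 °C

No heat crosses the boundary, so H_out = H_in.
Σ ṁᵢCp,ᵢTᵢ = 365×2.44×-36.0 + 521×2.44×2.85 = -28439
Σ ṁᵢCp,ᵢ = 365×2.44 + 521×2.44 = 2161.8
T_out = -28439 / 2161.8 = -13.155 °C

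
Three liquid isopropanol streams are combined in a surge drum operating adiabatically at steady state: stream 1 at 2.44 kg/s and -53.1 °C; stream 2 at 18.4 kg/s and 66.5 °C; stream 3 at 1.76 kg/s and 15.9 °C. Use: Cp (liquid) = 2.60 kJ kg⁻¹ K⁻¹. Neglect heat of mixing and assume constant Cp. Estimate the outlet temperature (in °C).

No heat crosses the boundary, so H_out = H_in.
Σ ṁᵢCp,ᵢTᵢ = 2.44×2.60×-53.1 + 18.4×2.60×66.5 + 1.76×2.60×15.9 = 2917.3
Σ ṁᵢCp,ᵢ = 2.44×2.60 + 18.4×2.60 + 1.76×2.60 = 58.76
T_out = 2917.3 / 58.76 = 49.647 °C

T_out = 49.6 °C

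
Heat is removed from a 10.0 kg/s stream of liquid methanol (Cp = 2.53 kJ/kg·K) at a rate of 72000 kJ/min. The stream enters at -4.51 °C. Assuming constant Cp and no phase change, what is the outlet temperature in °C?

Q = 72000 kJ/min = 1200 kJ/s
ΔT = Q/(ṁ·Cp) = 1200/(10.0×2.53) = 47.431 K
T_out = -4.51 − 47.431 = -51.941 °C

T_out = -51.9 °C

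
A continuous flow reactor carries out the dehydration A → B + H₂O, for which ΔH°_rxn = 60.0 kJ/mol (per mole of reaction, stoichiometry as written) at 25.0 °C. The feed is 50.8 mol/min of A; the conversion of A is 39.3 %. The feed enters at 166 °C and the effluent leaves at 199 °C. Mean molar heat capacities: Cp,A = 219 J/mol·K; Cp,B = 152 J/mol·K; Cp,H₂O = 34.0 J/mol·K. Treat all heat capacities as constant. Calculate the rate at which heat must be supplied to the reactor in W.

Q_in = 24200 W

Extent of reaction ξ = 0.393 × 50.8 = 19.964 mol/min
Reaction term: ξ·ΔH°_rxn = 19.964 × 60.0 = 1197.9 kJ/min
Sensible, feed 166→25 °C: -1568.7 kJ/min
Outlet flows (mol/min): A 30.836, B 19.964, H₂O 19.964
Sensible, products 25→199 °C: 1821.1 kJ/min
Q = ΔH = 1450.4 kJ/min = 24.173 kW
Heat supplied = 24173 W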